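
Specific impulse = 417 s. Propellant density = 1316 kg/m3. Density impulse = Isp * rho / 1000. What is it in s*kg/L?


rho*Isp = 417 * 1316 / 1000 = 549 s*kg/L

549 s*kg/L


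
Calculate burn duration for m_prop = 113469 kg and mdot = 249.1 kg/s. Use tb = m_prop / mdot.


tb = 113469 / 249.1 = 455.5 s

455.5 s


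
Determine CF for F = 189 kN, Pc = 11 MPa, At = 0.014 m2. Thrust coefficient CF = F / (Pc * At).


CF = 189000 / (11e6 * 0.014) = 1.23

1.23


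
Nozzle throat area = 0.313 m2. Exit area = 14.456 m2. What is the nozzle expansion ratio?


AR = 14.456 / 0.313 = 46.2

46.2


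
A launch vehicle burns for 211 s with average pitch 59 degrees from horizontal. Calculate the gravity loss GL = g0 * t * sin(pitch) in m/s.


GL = 9.81 * 211 * sin(59 deg) = 1774 m/s

1774 m/s


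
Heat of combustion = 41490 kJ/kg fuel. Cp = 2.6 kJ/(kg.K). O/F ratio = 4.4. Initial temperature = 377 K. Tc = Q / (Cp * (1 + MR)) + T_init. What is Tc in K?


Tc = 41490 / (2.6 * (1 + 4.4)) + 377 = 3332 K

3332 K


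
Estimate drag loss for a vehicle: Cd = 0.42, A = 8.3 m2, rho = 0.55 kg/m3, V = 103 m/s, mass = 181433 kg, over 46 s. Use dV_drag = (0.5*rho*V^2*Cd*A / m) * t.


D = 0.5 * 0.55 * 103^2 * 0.42 * 8.3 = 10170.32 N
a = 10170.32 / 181433 = 0.0561 m/s2
dV = 0.0561 * 46 = 2.6 m/s

2.6 m/s


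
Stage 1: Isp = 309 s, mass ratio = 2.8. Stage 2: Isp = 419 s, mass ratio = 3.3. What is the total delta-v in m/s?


dV1 = 309 * 9.81 * ln(2.8) = 3121.1 m/s
dV2 = 419 * 9.81 * ln(3.3) = 4907.5 m/s
Total dV = 3121.1 + 4907.5 = 8028.6 m/s ~ 8029 m/s

8029 m/s


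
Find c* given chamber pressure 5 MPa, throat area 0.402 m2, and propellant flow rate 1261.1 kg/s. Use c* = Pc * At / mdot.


c* = 5e6 * 0.402 / 1261.1 = 1594 m/s

1594 m/s


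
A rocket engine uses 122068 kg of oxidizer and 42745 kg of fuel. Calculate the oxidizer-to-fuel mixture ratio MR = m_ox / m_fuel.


MR = 122068 / 42745 = 2.86

2.86


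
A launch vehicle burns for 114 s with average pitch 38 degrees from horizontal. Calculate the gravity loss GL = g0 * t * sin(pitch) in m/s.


GL = 9.81 * 114 * sin(38 deg) = 689 m/s

689 m/s


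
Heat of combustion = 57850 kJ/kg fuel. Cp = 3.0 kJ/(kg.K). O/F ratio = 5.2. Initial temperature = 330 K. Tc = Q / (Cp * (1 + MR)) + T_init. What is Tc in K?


Tc = 57850 / (3.0 * (1 + 5.2)) + 330 = 3440 K

3440 K


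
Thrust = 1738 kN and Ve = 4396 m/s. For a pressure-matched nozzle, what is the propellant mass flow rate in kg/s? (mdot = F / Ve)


mdot = F / Ve = 1738000 / 4396 = 395.4 kg/s

395.4 kg/s


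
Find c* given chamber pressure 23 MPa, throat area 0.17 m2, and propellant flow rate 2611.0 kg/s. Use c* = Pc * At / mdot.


c* = 23e6 * 0.17 / 2611.0 = 1498 m/s

1498 m/s


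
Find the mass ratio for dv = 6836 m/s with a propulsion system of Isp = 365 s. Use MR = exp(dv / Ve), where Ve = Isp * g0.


Ve = 365 * 9.81 = 3580.65 m/s
MR = exp(6836 / 3580.65) = 6.747

6.747


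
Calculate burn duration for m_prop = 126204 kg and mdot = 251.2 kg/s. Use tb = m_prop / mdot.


tb = 126204 / 251.2 = 502.4 s

502.4 s


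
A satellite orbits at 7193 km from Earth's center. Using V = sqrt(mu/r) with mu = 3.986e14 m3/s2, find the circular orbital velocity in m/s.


V = sqrt(3.986e14 / 7193000) = 7444 m/s

7444 m/s


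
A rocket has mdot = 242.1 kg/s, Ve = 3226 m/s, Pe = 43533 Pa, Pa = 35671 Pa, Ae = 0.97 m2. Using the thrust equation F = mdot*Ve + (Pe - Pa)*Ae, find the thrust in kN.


F = 242.1 * 3226 + (43533 - 35671) * 0.97 = 788641.0 N = 788.6 kN

788.6 kN


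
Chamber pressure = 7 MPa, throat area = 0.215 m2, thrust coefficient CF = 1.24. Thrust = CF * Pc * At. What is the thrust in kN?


F = 1.24 * 7e6 * 0.215 = 1.8662e+06 N = 1866.2 kN

1866.2 kN


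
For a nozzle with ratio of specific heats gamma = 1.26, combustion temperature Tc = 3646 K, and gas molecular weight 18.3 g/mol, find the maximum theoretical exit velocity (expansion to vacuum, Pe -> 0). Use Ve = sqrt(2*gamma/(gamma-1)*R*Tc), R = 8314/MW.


R = 8314 / 18.3 = 454.32 J/(kg.K)
Ve = sqrt(2 * 1.26 / (1.26 - 1) * 454.32 * 3646) = 4007 m/s

4007 m/s


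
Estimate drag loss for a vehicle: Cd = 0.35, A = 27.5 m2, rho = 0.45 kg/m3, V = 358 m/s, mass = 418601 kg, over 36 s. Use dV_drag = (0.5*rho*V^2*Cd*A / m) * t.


D = 0.5 * 0.45 * 358^2 * 0.35 * 27.5 = 277555.16 N
a = 277555.16 / 418601 = 0.6631 m/s2
dV = 0.6631 * 36 = 23.9 m/s

23.9 m/s


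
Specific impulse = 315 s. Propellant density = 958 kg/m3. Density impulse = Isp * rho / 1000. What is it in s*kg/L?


rho*Isp = 315 * 958 / 1000 = 302 s*kg/L

302 s*kg/L


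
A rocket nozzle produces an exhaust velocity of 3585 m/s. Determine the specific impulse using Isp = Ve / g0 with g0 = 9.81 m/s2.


Isp = Ve / g0 = 3585 / 9.81 = 365.4 s

365.4 s


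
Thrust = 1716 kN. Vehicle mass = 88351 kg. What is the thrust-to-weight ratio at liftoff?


TWR = 1716000 / (88351 * 9.81) = 1.98

1.98


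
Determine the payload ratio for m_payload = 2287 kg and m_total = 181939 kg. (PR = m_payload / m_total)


PR = 2287 / 181939 = 0.0126

0.0126


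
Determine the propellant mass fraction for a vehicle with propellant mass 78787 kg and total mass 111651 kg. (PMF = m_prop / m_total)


PMF = 78787 / 111651 = 0.706

0.706


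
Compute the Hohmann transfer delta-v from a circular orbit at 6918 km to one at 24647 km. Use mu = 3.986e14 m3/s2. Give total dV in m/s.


V1 = sqrt(mu/r1) = 7590.64 m/s
dV1 = V1*(sqrt(2*r2/(r1+r2)) - 1) = 1895.13 m/s
V2 = sqrt(mu/r2) = 4021.49 m/s
dV2 = V2*(1 - sqrt(2*r1/(r1+r2))) = 1358.99 m/s
Total dV = 3254 m/s

3254 m/s


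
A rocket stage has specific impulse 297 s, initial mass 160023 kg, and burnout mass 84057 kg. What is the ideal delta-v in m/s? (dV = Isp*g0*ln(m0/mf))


Ve = 297 * 9.81 = 2913.57 m/s
dV = 2913.57 * ln(160023/84057) = 1876 m/s

1876 m/s


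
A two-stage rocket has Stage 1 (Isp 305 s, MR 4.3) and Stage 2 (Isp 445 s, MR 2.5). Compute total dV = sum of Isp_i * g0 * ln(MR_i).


dV1 = 305 * 9.81 * ln(4.3) = 4364.2 m/s
dV2 = 445 * 9.81 * ln(2.5) = 4000.0 m/s
Total dV = 4364.2 + 4000.0 = 8364.2 m/s ~ 8364 m/s

8364 m/s


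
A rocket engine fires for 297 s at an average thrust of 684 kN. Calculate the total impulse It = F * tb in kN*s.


It = 684 * 297 = 203148 kN*s

203148 kN*s


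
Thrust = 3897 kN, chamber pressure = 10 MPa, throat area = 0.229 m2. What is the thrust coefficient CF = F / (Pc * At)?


CF = 3897000 / (10e6 * 0.229) = 1.7

1.7


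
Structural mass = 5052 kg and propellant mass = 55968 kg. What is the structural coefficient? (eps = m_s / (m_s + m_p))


eps = 5052 / (5052 + 55968) = 0.0828

0.0828


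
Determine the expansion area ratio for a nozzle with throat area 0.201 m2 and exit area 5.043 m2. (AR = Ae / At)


AR = 5.043 / 0.201 = 25.1

25.1


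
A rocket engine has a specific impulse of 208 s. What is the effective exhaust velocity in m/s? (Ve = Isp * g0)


Ve = Isp * g0 = 208 * 9.81 = 2040.5 m/s

2040.5 m/s


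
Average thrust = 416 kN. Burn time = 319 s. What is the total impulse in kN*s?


It = 416 * 319 = 132704 kN*s

132704 kN*s


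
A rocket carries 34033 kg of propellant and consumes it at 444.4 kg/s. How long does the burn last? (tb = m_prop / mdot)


tb = 34033 / 444.4 = 76.6 s

76.6 s


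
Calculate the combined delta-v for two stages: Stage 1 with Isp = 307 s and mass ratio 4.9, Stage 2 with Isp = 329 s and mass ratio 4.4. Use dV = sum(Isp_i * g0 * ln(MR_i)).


dV1 = 307 * 9.81 * ln(4.9) = 4786.3 m/s
dV2 = 329 * 9.81 * ln(4.4) = 4781.9 m/s
Total dV = 4786.3 + 4781.9 = 9568.2 m/s ~ 9568 m/s

9568 m/s


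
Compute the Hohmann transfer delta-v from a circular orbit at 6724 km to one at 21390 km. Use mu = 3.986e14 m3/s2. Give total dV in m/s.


V1 = sqrt(mu/r1) = 7699.36 m/s
dV1 = V1*(sqrt(2*r2/(r1+r2)) - 1) = 1798.24 m/s
V2 = sqrt(mu/r2) = 4316.81 m/s
dV2 = V2*(1 - sqrt(2*r1/(r1+r2))) = 1331.22 m/s
Total dV = 3129 m/s

3129 m/s


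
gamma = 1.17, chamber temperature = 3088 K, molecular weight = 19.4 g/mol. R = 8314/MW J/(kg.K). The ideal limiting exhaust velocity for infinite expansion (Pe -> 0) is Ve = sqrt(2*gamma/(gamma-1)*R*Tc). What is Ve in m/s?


R = 8314 / 19.4 = 428.56 J/(kg.K)
Ve = sqrt(2 * 1.17 / (1.17 - 1) * 428.56 * 3088) = 4268 m/s

4268 m/s


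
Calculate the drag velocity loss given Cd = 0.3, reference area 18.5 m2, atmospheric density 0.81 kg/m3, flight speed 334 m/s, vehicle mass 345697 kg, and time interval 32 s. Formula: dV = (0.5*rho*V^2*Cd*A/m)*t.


D = 0.5 * 0.81 * 334^2 * 0.3 * 18.5 = 250750.0 N
a = 250750.0 / 345697 = 0.7253 m/s2
dV = 0.7253 * 32 = 23.2 m/s

23.2 m/s


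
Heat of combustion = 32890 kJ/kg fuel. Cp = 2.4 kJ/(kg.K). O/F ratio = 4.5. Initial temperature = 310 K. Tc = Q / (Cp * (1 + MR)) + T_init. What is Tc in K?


Tc = 32890 / (2.4 * (1 + 4.5)) + 310 = 2802 K

2802 K


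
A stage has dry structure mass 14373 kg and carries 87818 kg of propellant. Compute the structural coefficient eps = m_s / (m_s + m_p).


eps = 14373 / (14373 + 87818) = 0.1406

0.1406


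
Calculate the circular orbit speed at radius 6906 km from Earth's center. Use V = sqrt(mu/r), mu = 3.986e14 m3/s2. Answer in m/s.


V = sqrt(3.986e14 / 6906000) = 7597 m/s

7597 m/s


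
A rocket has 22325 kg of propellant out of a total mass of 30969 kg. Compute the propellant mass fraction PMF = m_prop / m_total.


PMF = 22325 / 30969 = 0.721

0.721


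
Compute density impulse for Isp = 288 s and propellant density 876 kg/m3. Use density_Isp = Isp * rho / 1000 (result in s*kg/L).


rho*Isp = 288 * 876 / 1000 = 252 s*kg/L

252 s*kg/L


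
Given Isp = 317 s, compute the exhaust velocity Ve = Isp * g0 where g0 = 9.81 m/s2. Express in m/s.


Ve = Isp * g0 = 317 * 9.81 = 3109.8 m/s

3109.8 m/s


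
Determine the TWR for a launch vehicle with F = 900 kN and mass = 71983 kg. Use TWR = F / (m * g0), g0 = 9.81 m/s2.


TWR = 900000 / (71983 * 9.81) = 1.27

1.27


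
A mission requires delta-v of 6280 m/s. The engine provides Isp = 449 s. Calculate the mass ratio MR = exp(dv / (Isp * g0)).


Ve = 449 * 9.81 = 4404.69 m/s
MR = exp(6280 / 4404.69) = 4.161

4.161


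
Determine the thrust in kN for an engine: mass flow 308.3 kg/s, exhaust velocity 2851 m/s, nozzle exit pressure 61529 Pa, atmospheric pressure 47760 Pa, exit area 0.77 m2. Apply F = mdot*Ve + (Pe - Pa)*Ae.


F = 308.3 * 2851 + (61529 - 47760) * 0.77 = 889565.0 N = 889.6 kN

889.6 kN


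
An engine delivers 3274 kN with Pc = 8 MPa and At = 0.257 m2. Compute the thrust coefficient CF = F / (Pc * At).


CF = 3274000 / (8e6 * 0.257) = 1.59

1.59


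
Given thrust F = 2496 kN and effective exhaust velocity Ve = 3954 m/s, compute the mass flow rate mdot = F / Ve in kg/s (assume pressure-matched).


mdot = F / Ve = 2496000 / 3954 = 631.3 kg/s

631.3 kg/s


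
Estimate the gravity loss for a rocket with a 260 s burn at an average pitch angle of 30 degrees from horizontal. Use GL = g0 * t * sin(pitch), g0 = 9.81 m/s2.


GL = 9.81 * 260 * sin(30 deg) = 1275 m/s

1275 m/s


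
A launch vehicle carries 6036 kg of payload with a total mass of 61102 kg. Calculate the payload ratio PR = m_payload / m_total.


PR = 6036 / 61102 = 0.0988

0.0988


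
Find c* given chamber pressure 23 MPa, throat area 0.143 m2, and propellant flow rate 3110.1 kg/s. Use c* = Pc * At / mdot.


c* = 23e6 * 0.143 / 3110.1 = 1058 m/s

1058 m/s


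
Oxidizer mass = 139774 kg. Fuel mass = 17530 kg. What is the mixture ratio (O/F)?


MR = 139774 / 17530 = 7.97

7.97


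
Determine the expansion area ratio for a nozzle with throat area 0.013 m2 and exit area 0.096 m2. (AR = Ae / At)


AR = 0.096 / 0.013 = 7.4

7.4


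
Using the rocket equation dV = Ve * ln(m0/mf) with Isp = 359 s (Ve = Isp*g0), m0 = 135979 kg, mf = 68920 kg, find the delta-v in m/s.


Ve = 359 * 9.81 = 3521.79 m/s
dV = 3521.79 * ln(135979/68920) = 2393 m/s

2393 m/s


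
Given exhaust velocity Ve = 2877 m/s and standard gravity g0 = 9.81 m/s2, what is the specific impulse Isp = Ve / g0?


Isp = Ve / g0 = 2877 / 9.81 = 293.3 s

293.3 s


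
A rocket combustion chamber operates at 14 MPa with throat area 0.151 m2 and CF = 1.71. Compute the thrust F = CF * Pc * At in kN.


F = 1.71 * 14e6 * 0.151 = 3.6149e+06 N = 3614.9 kN

3614.9 kN


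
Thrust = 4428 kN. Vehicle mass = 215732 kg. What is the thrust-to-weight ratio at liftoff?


TWR = 4428000 / (215732 * 9.81) = 2.09

2.09


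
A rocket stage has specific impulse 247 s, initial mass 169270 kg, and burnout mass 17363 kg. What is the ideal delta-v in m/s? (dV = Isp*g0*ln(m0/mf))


Ve = 247 * 9.81 = 2423.07 m/s
dV = 2423.07 * ln(169270/17363) = 5518 m/s

5518 m/s


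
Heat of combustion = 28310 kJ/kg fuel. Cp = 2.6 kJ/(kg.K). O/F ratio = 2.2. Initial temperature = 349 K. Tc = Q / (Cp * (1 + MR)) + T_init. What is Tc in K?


Tc = 28310 / (2.6 * (1 + 2.2)) + 349 = 3752 K

3752 K


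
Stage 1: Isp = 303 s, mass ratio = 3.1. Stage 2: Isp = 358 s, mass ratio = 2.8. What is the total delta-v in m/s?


dV1 = 303 * 9.81 * ln(3.1) = 3363.0 m/s
dV2 = 358 * 9.81 * ln(2.8) = 3616.0 m/s
Total dV = 3363.0 + 3616.0 = 6979.0 m/s ~ 6979 m/s

6979 m/s


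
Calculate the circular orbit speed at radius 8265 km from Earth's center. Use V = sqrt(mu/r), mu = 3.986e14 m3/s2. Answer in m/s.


V = sqrt(3.986e14 / 8265000) = 6945 m/s

6945 m/s


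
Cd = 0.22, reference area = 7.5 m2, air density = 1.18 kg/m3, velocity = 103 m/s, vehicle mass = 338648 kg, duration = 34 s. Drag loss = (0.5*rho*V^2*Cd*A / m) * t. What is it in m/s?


D = 0.5 * 1.18 * 103^2 * 0.22 * 7.5 = 10327.86 N
a = 10327.86 / 338648 = 0.0305 m/s2
dV = 0.0305 * 34 = 1.0 m/s

1.0 m/s


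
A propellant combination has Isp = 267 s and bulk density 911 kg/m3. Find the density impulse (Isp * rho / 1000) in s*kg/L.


rho*Isp = 267 * 911 / 1000 = 243 s*kg/L

243 s*kg/L


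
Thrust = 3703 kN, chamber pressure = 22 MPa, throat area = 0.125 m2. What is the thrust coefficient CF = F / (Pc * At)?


CF = 3703000 / (22e6 * 0.125) = 1.35

1.35


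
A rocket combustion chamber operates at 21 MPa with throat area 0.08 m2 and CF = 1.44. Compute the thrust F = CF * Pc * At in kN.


F = 1.44 * 21e6 * 0.08 = 2.4192e+06 N = 2419.2 kN

2419.2 kN


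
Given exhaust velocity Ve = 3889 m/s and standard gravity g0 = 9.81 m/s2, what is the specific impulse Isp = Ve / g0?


Isp = Ve / g0 = 3889 / 9.81 = 396.4 s

396.4 s


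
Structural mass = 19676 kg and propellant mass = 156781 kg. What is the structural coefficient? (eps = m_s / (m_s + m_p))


eps = 19676 / (19676 + 156781) = 0.1115

0.1115


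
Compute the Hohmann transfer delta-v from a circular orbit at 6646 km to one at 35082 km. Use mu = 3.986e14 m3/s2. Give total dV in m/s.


V1 = sqrt(mu/r1) = 7744.41 m/s
dV1 = V1*(sqrt(2*r2/(r1+r2)) - 1) = 2297.86 m/s
V2 = sqrt(mu/r2) = 3370.75 m/s
dV2 = V2*(1 - sqrt(2*r1/(r1+r2))) = 1468.32 m/s
Total dV = 3766 m/s

3766 m/s


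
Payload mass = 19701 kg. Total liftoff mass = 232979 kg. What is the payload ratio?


PR = 19701 / 232979 = 0.0846

0.0846


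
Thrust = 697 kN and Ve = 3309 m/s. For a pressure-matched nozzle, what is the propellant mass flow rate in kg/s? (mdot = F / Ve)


mdot = F / Ve = 697000 / 3309 = 210.6 kg/s

210.6 kg/s


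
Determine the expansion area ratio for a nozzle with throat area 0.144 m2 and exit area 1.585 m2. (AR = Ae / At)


AR = 1.585 / 0.144 = 11.0

11.0


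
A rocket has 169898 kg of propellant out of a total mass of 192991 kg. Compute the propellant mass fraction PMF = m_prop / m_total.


PMF = 169898 / 192991 = 0.88

0.88


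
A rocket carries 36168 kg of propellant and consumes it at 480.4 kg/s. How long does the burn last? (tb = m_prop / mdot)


tb = 36168 / 480.4 = 75.3 s

75.3 s


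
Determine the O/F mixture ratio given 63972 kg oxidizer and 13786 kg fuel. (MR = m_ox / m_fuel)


MR = 63972 / 13786 = 4.64

4.64


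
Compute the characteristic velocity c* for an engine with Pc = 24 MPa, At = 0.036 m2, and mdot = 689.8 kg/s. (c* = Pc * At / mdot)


c* = 24e6 * 0.036 / 689.8 = 1253 m/s

1253 m/s


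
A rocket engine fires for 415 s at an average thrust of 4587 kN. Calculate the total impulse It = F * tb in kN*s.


It = 4587 * 415 = 1903605 kN*s

1903605 kN*s


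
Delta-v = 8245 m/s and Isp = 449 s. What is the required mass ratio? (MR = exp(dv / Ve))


Ve = 449 * 9.81 = 4404.69 m/s
MR = exp(8245 / 4404.69) = 6.5

6.5


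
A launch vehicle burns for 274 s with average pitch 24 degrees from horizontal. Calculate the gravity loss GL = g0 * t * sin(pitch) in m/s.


GL = 9.81 * 274 * sin(24 deg) = 1093 m/s

1093 m/s


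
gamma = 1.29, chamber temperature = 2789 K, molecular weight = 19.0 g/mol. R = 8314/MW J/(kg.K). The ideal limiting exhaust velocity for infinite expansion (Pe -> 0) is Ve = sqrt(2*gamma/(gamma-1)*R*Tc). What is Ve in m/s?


R = 8314 / 19.0 = 437.58 J/(kg.K)
Ve = sqrt(2 * 1.29 / (1.29 - 1) * 437.58 * 2789) = 3295 m/s

3295 m/s


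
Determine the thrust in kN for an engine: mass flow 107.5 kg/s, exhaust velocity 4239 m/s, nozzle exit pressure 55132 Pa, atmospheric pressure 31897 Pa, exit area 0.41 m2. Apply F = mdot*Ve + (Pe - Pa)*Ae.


F = 107.5 * 4239 + (55132 - 31897) * 0.41 = 465219.0 N = 465.2 kN

465.2 kN


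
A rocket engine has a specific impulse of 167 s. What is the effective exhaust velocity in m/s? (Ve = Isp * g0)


Ve = Isp * g0 = 167 * 9.81 = 1638.3 m/s

1638.3 m/s


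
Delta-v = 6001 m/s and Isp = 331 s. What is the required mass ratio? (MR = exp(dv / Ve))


Ve = 331 * 9.81 = 3247.11 m/s
MR = exp(6001 / 3247.11) = 6.348

6.348


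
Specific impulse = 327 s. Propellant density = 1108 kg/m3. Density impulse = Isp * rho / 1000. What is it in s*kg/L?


rho*Isp = 327 * 1108 / 1000 = 362 s*kg/L

362 s*kg/L


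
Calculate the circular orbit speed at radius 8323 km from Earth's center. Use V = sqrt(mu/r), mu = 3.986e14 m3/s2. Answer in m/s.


V = sqrt(3.986e14 / 8323000) = 6920 m/s

6920 m/s


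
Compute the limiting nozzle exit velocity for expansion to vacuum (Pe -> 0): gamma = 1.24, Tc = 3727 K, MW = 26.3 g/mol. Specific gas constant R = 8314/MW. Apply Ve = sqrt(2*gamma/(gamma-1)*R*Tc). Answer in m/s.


R = 8314 / 26.3 = 316.12 J/(kg.K)
Ve = sqrt(2 * 1.24 / (1.24 - 1) * 316.12 * 3727) = 3489 m/s

3489 m/s


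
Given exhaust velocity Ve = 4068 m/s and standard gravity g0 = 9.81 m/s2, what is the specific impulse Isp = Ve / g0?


Isp = Ve / g0 = 4068 / 9.81 = 414.7 s

414.7 s


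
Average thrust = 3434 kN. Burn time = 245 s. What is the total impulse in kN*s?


It = 3434 * 245 = 841330 kN*s

841330 kN*s


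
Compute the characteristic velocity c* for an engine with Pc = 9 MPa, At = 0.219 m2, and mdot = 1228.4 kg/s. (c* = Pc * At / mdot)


c* = 9e6 * 0.219 / 1228.4 = 1605 m/s

1605 m/s


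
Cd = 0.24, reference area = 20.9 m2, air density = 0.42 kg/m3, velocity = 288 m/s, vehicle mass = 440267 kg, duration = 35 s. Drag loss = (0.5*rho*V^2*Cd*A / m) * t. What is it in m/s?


D = 0.5 * 0.42 * 288^2 * 0.24 * 20.9 = 87369.89 N
a = 87369.89 / 440267 = 0.1984 m/s2
dV = 0.1984 * 35 = 6.9 m/s

6.9 m/s


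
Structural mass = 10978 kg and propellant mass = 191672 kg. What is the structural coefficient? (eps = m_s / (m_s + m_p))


eps = 10978 / (10978 + 191672) = 0.0542

0.0542


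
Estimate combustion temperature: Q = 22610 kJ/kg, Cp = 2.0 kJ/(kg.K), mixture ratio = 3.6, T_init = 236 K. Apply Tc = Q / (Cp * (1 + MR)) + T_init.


Tc = 22610 / (2.0 * (1 + 3.6)) + 236 = 2694 K

2694 K


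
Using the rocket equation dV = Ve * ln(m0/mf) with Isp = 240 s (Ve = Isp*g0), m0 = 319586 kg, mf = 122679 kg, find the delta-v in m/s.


Ve = 240 * 9.81 = 2354.4 m/s
dV = 2354.4 * ln(319586/122679) = 2254 m/s

2254 m/s


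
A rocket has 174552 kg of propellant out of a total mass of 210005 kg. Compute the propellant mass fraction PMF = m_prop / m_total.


PMF = 174552 / 210005 = 0.831

0.831


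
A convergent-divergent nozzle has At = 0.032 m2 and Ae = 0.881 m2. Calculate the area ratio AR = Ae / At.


AR = 0.881 / 0.032 = 27.5

27.5


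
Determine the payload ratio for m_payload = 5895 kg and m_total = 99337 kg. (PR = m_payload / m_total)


PR = 5895 / 99337 = 0.0593

0.0593


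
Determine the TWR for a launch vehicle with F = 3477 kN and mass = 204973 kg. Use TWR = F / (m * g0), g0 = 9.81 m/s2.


TWR = 3477000 / (204973 * 9.81) = 1.73

1.73


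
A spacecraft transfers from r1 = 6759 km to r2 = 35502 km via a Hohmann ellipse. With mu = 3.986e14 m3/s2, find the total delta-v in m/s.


V1 = sqrt(mu/r1) = 7679.4 m/s
dV1 = V1*(sqrt(2*r2/(r1+r2)) - 1) = 2274.63 m/s
V2 = sqrt(mu/r2) = 3350.75 m/s
dV2 = V2*(1 - sqrt(2*r1/(r1+r2))) = 1455.67 m/s
Total dV = 3730 m/s

3730 m/s


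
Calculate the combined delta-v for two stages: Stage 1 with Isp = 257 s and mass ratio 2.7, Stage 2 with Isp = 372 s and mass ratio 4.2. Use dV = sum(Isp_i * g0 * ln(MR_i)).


dV1 = 257 * 9.81 * ln(2.7) = 2504.2 m/s
dV2 = 372 * 9.81 * ln(4.2) = 5237.1 m/s
Total dV = 2504.2 + 5237.1 = 7741.3 m/s ~ 7741 m/s

7741 m/s


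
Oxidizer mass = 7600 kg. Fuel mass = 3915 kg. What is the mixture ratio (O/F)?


MR = 7600 / 3915 = 1.94

1.94


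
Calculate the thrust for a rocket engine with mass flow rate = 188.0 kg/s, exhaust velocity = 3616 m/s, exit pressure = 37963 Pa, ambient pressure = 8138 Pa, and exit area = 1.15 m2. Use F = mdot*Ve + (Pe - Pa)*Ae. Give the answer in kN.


F = 188.0 * 3616 + (37963 - 8138) * 1.15 = 714107.0 N = 714.1 kN

714.1 kN


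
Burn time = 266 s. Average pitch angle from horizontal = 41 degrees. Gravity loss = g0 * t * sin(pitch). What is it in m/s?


GL = 9.81 * 266 * sin(41 deg) = 1712 m/s

1712 m/s


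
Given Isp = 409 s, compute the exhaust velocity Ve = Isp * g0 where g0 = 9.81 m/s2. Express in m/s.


Ve = Isp * g0 = 409 * 9.81 = 4012.3 m/s

4012.3 m/s


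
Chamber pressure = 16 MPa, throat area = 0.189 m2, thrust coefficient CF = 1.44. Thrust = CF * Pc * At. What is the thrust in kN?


F = 1.44 * 16e6 * 0.189 = 4.3546e+06 N = 4354.6 kN

4354.6 kN


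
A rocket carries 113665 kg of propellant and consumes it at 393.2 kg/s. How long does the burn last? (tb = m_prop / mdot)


tb = 113665 / 393.2 = 289.1 s

289.1 s


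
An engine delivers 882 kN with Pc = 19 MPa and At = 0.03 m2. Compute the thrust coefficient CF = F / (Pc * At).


CF = 882000 / (19e6 * 0.03) = 1.55

1.55


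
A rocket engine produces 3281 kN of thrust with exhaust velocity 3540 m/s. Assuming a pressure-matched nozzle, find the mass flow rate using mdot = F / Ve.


mdot = F / Ve = 3281000 / 3540 = 926.8 kg/s

926.8 kg/s


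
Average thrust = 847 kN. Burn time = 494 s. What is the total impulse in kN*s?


It = 847 * 494 = 418418 kN*s

418418 kN*s


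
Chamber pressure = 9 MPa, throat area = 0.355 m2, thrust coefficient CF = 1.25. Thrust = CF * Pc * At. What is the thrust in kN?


F = 1.25 * 9e6 * 0.355 = 3.9938e+06 N = 3993.8 kN

3993.8 kN


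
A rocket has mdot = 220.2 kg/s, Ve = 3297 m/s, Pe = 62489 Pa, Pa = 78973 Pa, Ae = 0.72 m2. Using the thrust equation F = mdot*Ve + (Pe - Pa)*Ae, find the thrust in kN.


F = 220.2 * 3297 + (62489 - 78973) * 0.72 = 714131.0 N = 714.1 kN

714.1 kN


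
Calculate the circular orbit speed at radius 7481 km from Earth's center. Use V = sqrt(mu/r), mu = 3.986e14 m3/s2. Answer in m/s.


V = sqrt(3.986e14 / 7481000) = 7299 m/s

7299 m/s


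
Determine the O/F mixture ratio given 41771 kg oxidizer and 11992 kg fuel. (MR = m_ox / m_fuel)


MR = 41771 / 11992 = 3.48

3.48


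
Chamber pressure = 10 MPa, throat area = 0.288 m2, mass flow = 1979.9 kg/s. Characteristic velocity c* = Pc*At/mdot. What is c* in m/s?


c* = 10e6 * 0.288 / 1979.9 = 1455 m/s

1455 m/s


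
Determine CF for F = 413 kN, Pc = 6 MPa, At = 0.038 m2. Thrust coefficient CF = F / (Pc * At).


CF = 413000 / (6e6 * 0.038) = 1.81

1.81


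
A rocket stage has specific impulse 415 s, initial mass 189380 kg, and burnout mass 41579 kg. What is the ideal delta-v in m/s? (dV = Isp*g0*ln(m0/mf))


Ve = 415 * 9.81 = 4071.15 m/s
dV = 4071.15 * ln(189380/41579) = 6173 m/s

6173 m/s


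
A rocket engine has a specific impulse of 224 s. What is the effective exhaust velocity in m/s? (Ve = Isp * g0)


Ve = Isp * g0 = 224 * 9.81 = 2197.4 m/s

2197.4 m/s


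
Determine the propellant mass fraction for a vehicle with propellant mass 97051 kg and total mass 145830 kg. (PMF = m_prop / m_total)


PMF = 97051 / 145830 = 0.666

0.666


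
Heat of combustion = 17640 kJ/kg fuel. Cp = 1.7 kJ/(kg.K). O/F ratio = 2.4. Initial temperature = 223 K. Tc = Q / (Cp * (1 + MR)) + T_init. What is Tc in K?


Tc = 17640 / (1.7 * (1 + 2.4)) + 223 = 3275 K

3275 K


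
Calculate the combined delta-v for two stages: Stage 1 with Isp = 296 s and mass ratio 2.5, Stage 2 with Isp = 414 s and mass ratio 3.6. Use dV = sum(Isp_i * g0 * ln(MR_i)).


dV1 = 296 * 9.81 * ln(2.5) = 2660.7 m/s
dV2 = 414 * 9.81 * ln(3.6) = 5202.3 m/s
Total dV = 2660.7 + 5202.3 = 7863.0 m/s ~ 7863 m/s

7863 m/s


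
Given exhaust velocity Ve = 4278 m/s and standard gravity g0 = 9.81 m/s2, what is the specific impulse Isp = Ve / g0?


Isp = Ve / g0 = 4278 / 9.81 = 436.1 s

436.1 s


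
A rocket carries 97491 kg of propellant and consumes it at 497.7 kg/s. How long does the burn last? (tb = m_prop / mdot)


tb = 97491 / 497.7 = 195.9 s

195.9 s


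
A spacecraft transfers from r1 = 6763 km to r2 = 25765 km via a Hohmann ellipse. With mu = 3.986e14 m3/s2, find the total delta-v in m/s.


V1 = sqrt(mu/r1) = 7677.13 m/s
dV1 = V1*(sqrt(2*r2/(r1+r2)) - 1) = 1985.61 m/s
V2 = sqrt(mu/r2) = 3933.27 m/s
dV2 = V2*(1 - sqrt(2*r1/(r1+r2))) = 1396.92 m/s
Total dV = 3383 m/s

3383 m/s


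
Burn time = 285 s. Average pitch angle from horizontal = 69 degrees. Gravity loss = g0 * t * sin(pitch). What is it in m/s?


GL = 9.81 * 285 * sin(69 deg) = 2610 m/s

2610 m/s


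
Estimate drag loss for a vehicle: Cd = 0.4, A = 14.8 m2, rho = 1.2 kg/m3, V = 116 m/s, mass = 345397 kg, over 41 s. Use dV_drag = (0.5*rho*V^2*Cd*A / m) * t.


D = 0.5 * 1.2 * 116^2 * 0.4 * 14.8 = 47795.71 N
a = 47795.71 / 345397 = 0.1384 m/s2
dV = 0.1384 * 41 = 5.7 m/s

5.7 m/s


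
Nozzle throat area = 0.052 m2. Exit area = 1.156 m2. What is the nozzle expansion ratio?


AR = 1.156 / 0.052 = 22.2

22.2


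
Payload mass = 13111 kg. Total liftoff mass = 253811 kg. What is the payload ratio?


PR = 13111 / 253811 = 0.0517

0.0517


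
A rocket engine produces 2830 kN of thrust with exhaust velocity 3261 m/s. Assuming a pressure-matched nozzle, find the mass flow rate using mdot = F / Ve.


mdot = F / Ve = 2830000 / 3261 = 867.8 kg/s

867.8 kg/s


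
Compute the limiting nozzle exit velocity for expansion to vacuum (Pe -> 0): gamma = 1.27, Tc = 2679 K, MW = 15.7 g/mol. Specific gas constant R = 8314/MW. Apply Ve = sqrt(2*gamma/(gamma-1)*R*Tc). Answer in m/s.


R = 8314 / 15.7 = 529.55 J/(kg.K)
Ve = sqrt(2 * 1.27 / (1.27 - 1) * 529.55 * 2679) = 3653 m/s

3653 m/s


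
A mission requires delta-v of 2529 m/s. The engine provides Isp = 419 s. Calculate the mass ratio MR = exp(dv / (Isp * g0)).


Ve = 419 * 9.81 = 4110.39 m/s
MR = exp(2529 / 4110.39) = 1.85

1.85


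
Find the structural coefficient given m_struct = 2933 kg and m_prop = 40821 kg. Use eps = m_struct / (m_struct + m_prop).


eps = 2933 / (2933 + 40821) = 0.067

0.067


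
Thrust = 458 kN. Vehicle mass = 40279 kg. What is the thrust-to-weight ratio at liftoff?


TWR = 458000 / (40279 * 9.81) = 1.16

1.16


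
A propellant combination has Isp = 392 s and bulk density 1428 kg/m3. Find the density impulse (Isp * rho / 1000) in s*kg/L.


rho*Isp = 392 * 1428 / 1000 = 560 s*kg/L

560 s*kg/L


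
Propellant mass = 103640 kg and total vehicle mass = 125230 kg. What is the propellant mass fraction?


PMF = 103640 / 125230 = 0.828

0.828


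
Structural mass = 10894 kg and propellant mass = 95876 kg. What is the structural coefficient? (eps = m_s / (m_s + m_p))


eps = 10894 / (10894 + 95876) = 0.102

0.102


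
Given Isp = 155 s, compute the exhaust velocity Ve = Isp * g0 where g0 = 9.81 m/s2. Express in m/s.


Ve = Isp * g0 = 155 * 9.81 = 1520.6 m/s

1520.6 m/s


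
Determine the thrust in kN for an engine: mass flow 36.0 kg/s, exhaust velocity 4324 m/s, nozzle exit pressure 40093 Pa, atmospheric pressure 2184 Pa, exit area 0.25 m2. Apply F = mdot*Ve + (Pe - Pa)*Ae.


F = 36.0 * 4324 + (40093 - 2184) * 0.25 = 165141.0 N = 165.1 kN

165.1 kN


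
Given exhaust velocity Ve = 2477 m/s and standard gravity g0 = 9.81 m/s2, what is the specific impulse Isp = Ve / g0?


Isp = Ve / g0 = 2477 / 9.81 = 252.5 s

252.5 s


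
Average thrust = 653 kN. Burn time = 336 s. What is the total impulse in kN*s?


It = 653 * 336 = 219408 kN*s

219408 kN*s


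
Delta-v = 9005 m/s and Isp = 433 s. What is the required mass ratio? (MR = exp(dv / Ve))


Ve = 433 * 9.81 = 4247.73 m/s
MR = exp(9005 / 4247.73) = 8.331

8.331


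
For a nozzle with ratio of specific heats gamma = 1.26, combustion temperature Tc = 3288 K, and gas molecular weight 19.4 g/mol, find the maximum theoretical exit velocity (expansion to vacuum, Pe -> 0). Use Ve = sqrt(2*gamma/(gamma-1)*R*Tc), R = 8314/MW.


R = 8314 / 19.4 = 428.56 J/(kg.K)
Ve = sqrt(2 * 1.26 / (1.26 - 1) * 428.56 * 3288) = 3696 m/s

3696 m/s


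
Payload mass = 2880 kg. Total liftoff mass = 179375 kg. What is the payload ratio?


PR = 2880 / 179375 = 0.0161

0.0161


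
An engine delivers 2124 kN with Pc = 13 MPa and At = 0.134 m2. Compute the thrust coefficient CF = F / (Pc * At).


CF = 2124000 / (13e6 * 0.134) = 1.22

1.22


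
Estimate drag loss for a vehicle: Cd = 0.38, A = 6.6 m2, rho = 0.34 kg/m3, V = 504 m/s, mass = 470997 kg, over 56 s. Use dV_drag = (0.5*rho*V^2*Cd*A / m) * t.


D = 0.5 * 0.34 * 504^2 * 0.38 * 6.6 = 108302.26 N
a = 108302.26 / 470997 = 0.2299 m/s2
dV = 0.2299 * 56 = 12.9 m/s

12.9 m/s


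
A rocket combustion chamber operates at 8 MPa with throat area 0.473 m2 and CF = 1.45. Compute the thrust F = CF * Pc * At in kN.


F = 1.45 * 8e6 * 0.473 = 5.4868e+06 N = 5486.8 kN

5486.8 kN


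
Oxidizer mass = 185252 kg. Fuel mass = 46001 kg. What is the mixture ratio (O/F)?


MR = 185252 / 46001 = 4.03

4.03


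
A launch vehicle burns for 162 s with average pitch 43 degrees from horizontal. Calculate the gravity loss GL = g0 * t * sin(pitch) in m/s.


GL = 9.81 * 162 * sin(43 deg) = 1084 m/s

1084 m/s


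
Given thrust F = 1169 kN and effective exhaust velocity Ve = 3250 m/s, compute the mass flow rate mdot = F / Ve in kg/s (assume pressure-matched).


mdot = F / Ve = 1169000 / 3250 = 359.7 kg/s

359.7 kg/s


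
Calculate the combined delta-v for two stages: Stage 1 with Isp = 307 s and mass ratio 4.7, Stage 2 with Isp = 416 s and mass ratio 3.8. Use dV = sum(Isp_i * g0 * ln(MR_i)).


dV1 = 307 * 9.81 * ln(4.7) = 4660.7 m/s
dV2 = 416 * 9.81 * ln(3.8) = 5448.1 m/s
Total dV = 4660.7 + 5448.1 = 10108.8 m/s ~ 10109 m/s

10109 m/s


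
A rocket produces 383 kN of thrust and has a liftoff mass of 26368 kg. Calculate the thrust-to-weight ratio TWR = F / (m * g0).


TWR = 383000 / (26368 * 9.81) = 1.48

1.48


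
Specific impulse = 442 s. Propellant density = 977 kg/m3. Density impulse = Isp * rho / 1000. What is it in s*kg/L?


rho*Isp = 442 * 977 / 1000 = 432 s*kg/L

432 s*kg/L


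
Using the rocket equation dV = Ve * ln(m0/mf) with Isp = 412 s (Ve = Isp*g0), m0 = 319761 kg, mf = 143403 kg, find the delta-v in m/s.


Ve = 412 * 9.81 = 4041.72 m/s
dV = 4041.72 * ln(319761/143403) = 3241 m/s

3241 m/s


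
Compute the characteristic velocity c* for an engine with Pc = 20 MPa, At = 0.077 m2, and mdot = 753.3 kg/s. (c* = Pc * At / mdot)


c* = 20e6 * 0.077 / 753.3 = 2044 m/s

2044 m/s


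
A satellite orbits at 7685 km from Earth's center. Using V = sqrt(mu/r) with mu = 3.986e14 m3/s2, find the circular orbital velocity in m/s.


V = sqrt(3.986e14 / 7685000) = 7202 m/s

7202 m/s


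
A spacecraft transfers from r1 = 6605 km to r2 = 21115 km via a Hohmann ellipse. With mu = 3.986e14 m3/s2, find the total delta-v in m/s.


V1 = sqrt(mu/r1) = 7768.41 m/s
dV1 = V1*(sqrt(2*r2/(r1+r2)) - 1) = 1819.99 m/s
V2 = sqrt(mu/r2) = 4344.83 m/s
dV2 = V2*(1 - sqrt(2*r1/(r1+r2))) = 1345.48 m/s
Total dV = 3165 m/s

3165 m/s


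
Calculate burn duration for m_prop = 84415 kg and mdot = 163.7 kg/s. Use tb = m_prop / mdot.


tb = 84415 / 163.7 = 515.7 s

515.7 s


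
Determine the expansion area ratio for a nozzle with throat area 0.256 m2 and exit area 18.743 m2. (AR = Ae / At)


AR = 18.743 / 0.256 = 73.2

73.2


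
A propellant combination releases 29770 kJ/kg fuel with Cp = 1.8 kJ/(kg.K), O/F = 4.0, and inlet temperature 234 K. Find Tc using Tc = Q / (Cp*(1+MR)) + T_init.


Tc = 29770 / (1.8 * (1 + 4.0)) + 234 = 3542 K

3542 K


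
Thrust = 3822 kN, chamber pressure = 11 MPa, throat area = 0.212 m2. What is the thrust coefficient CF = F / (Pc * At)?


CF = 3822000 / (11e6 * 0.212) = 1.64

1.64


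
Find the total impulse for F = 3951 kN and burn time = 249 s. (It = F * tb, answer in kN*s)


It = 3951 * 249 = 983799 kN*s

983799 kN*s


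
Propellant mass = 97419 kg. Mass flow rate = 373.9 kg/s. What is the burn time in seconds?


tb = 97419 / 373.9 = 260.5 s

260.5 s


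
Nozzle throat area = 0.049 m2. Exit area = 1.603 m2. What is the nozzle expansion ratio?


AR = 1.603 / 0.049 = 32.7

32.7


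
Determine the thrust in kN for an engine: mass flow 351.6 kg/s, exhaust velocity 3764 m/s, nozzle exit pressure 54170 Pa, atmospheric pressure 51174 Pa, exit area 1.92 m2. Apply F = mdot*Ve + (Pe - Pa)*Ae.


F = 351.6 * 3764 + (54170 - 51174) * 1.92 = 1.3292e+06 N = 1329.2 kN

1329.2 kN


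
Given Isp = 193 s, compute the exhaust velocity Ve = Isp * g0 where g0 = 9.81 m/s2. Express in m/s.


Ve = Isp * g0 = 193 * 9.81 = 1893.3 m/s

1893.3 m/s


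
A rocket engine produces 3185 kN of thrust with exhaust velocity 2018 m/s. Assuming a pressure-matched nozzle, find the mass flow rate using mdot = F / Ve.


mdot = F / Ve = 3185000 / 2018 = 1578.3 kg/s

1578.3 kg/s


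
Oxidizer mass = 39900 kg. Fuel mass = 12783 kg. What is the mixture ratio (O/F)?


MR = 39900 / 12783 = 3.12

3.12


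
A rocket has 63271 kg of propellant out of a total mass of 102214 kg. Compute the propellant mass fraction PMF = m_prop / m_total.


PMF = 63271 / 102214 = 0.619

0.619


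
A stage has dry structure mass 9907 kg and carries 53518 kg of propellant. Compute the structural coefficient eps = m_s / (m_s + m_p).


eps = 9907 / (9907 + 53518) = 0.1562

0.1562


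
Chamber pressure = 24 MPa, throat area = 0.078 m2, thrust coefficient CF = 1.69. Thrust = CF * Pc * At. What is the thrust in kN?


F = 1.69 * 24e6 * 0.078 = 3.1637e+06 N = 3163.7 kN

3163.7 kN


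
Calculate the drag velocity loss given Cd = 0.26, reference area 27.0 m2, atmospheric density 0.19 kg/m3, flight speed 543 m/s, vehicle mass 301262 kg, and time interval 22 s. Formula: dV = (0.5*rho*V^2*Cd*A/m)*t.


D = 0.5 * 0.19 * 543^2 * 0.26 * 27.0 = 196634.8 N
a = 196634.8 / 301262 = 0.6527 m/s2
dV = 0.6527 * 22 = 14.4 m/s

14.4 m/s


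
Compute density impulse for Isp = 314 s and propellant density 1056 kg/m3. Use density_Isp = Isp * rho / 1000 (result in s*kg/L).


rho*Isp = 314 * 1056 / 1000 = 332 s*kg/L

332 s*kg/L


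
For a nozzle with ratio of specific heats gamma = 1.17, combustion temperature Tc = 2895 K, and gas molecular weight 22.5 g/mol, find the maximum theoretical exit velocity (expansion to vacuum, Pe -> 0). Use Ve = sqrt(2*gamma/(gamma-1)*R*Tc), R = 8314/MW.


R = 8314 / 22.5 = 369.51 J/(kg.K)
Ve = sqrt(2 * 1.17 / (1.17 - 1) * 369.51 * 2895) = 3837 m/s

3837 m/s


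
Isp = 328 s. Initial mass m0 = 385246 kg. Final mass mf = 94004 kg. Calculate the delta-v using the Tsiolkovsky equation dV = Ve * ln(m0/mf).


Ve = 328 * 9.81 = 3217.68 m/s
dV = 3217.68 * ln(385246/94004) = 4539 m/s

4539 m/s


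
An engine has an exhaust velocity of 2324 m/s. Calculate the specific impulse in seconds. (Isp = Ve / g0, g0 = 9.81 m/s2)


Isp = Ve / g0 = 2324 / 9.81 = 236.9 s

236.9 s


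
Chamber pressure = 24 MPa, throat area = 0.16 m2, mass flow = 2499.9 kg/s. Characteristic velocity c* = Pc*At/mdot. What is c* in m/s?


c* = 24e6 * 0.16 / 2499.9 = 1536 m/s

1536 m/s


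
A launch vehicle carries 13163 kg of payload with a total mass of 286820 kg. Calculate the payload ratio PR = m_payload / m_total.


PR = 13163 / 286820 = 0.0459

0.0459


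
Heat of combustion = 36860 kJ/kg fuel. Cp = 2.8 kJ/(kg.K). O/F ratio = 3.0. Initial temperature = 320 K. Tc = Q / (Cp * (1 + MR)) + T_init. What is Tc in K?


Tc = 36860 / (2.8 * (1 + 3.0)) + 320 = 3611 K

3611 K


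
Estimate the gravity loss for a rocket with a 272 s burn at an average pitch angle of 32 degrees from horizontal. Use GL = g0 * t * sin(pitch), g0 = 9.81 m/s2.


GL = 9.81 * 272 * sin(32 deg) = 1414 m/s

1414 m/s


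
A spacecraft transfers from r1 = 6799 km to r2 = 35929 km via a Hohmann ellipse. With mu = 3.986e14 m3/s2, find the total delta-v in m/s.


V1 = sqrt(mu/r1) = 7656.78 m/s
dV1 = V1*(sqrt(2*r2/(r1+r2)) - 1) = 2272.72 m/s
V2 = sqrt(mu/r2) = 3330.78 m/s
dV2 = V2*(1 - sqrt(2*r1/(r1+r2))) = 1451.78 m/s
Total dV = 3725 m/s

3725 m/s


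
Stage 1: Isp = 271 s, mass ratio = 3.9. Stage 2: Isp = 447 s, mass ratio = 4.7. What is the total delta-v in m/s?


dV1 = 271 * 9.81 * ln(3.9) = 3618.2 m/s
dV2 = 447 * 9.81 * ln(4.7) = 6786.2 m/s
Total dV = 3618.2 + 6786.2 = 10404.4 m/s ~ 10404 m/s

10404 m/s


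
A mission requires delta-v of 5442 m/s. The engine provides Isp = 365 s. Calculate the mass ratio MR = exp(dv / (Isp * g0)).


Ve = 365 * 9.81 = 3580.65 m/s
MR = exp(5442 / 3580.65) = 4.571

4.571


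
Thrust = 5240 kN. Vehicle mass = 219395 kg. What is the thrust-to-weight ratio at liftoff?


TWR = 5240000 / (219395 * 9.81) = 2.43

2.43


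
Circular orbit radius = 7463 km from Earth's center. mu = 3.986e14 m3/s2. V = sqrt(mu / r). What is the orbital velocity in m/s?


V = sqrt(3.986e14 / 7463000) = 7308 m/s

7308 m/s


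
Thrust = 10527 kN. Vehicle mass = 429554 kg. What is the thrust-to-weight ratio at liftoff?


TWR = 10527000 / (429554 * 9.81) = 2.5

2.5


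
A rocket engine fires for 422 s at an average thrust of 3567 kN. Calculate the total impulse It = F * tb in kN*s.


It = 3567 * 422 = 1505274 kN*s

1505274 kN*s


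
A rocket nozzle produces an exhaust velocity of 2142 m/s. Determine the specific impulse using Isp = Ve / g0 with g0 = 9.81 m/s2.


Isp = Ve / g0 = 2142 / 9.81 = 218.3 s

218.3 s


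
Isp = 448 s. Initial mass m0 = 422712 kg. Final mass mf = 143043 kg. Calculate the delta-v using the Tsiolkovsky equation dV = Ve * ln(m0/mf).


Ve = 448 * 9.81 = 4394.88 m/s
dV = 4394.88 * ln(422712/143043) = 4762 m/s

4762 m/s


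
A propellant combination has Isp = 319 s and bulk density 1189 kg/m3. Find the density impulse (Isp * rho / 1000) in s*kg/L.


rho*Isp = 319 * 1189 / 1000 = 379 s*kg/L

379 s*kg/L


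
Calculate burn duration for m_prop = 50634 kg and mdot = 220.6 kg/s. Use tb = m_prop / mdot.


tb = 50634 / 220.6 = 229.5 s

229.5 s


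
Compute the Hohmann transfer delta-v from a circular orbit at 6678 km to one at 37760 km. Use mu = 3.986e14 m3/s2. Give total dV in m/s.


V1 = sqrt(mu/r1) = 7725.84 m/s
dV1 = V1*(sqrt(2*r2/(r1+r2)) - 1) = 2345.78 m/s
V2 = sqrt(mu/r2) = 3249.02 m/s
dV2 = V2*(1 - sqrt(2*r1/(r1+r2))) = 1467.82 m/s
Total dV = 3814 m/s

3814 m/s
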